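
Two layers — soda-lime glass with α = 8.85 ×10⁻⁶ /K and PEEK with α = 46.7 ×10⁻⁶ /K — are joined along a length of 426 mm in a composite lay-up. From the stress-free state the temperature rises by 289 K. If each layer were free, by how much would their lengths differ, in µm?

Δα = |8.85 − 46.7|×10⁻⁶/K = 37.9×10⁻⁶/K.
ΔL_mismatch = Δα·L·ΔT = 37.9×10⁻⁶ × 426.0 mm × 289.0 K = 4660 µm.

4660 µm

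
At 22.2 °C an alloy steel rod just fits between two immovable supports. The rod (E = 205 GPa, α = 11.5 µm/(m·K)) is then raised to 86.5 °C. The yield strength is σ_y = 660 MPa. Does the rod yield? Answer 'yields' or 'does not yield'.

does not yield

ΔT = 64.30 K. Constrained thermal stress σ = E·α·ΔT = 205.0×10³ MPa × 11.5×10⁻⁶ × 64.30 = 152 MPa (compressive).
Compare to σ_y = 660 MPa: σ < σ_y, so it does not yield.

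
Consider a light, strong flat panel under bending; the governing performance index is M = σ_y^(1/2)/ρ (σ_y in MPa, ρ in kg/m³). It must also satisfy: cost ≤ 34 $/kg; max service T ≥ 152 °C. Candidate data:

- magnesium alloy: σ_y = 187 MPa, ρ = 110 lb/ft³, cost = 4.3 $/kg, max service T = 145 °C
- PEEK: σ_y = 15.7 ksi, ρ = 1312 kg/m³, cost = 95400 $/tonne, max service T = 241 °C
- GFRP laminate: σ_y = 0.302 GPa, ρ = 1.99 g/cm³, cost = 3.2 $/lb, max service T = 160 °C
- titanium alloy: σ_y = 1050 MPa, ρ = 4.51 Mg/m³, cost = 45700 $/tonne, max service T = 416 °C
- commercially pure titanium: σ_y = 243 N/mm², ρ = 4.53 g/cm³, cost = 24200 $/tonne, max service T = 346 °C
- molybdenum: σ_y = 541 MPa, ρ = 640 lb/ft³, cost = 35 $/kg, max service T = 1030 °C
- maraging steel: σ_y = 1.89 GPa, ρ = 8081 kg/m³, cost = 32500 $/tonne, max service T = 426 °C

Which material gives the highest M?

GFRP laminate

Screen on constraints: cost ≤ 34 $/kg; max service T ≥ 152 °C. Survivors: GFRP laminate, commercially pure titanium, maraging steel.
Normalizing units and computing the index:
  GFRP laminate: σ_y = 302.0 MPa, ρ = 1990 kg/m³
  commercially pure titanium: σ_y = 243.0 MPa, ρ = 4530 kg/m³
  maraging steel: σ_y = 1890 MPa, ρ = 8081 kg/m³
  GFRP laminate: M = 8.73×10⁻³
  maraging steel: M = 5.38×10⁻³
  commercially pure titanium: M = 3.44×10⁻³
GFRP laminate has the largest M.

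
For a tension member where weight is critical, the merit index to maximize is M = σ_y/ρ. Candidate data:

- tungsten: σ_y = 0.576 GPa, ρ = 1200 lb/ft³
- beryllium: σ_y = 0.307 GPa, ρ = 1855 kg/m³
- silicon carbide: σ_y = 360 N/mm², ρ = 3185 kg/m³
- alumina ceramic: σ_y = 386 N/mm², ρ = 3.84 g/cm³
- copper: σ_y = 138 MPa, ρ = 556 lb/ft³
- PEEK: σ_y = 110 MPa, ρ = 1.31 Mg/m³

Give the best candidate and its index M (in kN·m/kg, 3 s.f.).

Convert each candidate to consistent units, then evaluate M:
  tungsten: σ_y = 576.0 MPa, ρ = 19220 kg/m³
  beryllium: σ_y = 307.0 MPa, ρ = 1855 kg/m³
  silicon carbide: σ_y = 360.0 MPa, ρ = 3185 kg/m³
  alumina ceramic: σ_y = 386.0 MPa, ρ = 3840 kg/m³
  copper: σ_y = 138.0 MPa, ρ = 8906 kg/m³
  PEEK: σ_y = 110.0 MPa, ρ = 1310 kg/m³
  beryllium: M = 165 kN·m/kg
  silicon carbide: M = 113 kN·m/kg
  alumina ceramic: M = 101 kN·m/kg
  PEEK: M = 84.0 kN·m/kg
  tungsten: M = 30.0 kN·m/kg
  copper: M = 15.5 kN·m/kg
Beryllium has the largest M.

beryllium, M = 165 kN·m/kg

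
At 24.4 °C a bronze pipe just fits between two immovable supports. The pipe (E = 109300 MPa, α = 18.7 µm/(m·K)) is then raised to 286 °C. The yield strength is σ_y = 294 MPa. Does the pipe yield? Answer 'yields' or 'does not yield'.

E = 109300 MPa = 109.3 GPa.
ΔT = 261.6 K. Constrained thermal stress σ = E·α·ΔT = 109.3×10³ MPa × 18.7×10⁻⁶ × 261.6 = 535 MPa (compressive).
Compare to σ_y = 294 MPa: σ ≥ σ_y, so it yields.

yields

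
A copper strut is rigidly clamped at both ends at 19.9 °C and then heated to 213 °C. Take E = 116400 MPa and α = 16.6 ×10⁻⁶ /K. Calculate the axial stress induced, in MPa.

373 MPa

E = 116400 MPa = 116.4 GPa.
ΔT = 193.1 K. Constrained thermal stress σ = E·α·ΔT = 116.4×10³ MPa × 16.6×10⁻⁶ × 193.1 = 373 MPa (compressive).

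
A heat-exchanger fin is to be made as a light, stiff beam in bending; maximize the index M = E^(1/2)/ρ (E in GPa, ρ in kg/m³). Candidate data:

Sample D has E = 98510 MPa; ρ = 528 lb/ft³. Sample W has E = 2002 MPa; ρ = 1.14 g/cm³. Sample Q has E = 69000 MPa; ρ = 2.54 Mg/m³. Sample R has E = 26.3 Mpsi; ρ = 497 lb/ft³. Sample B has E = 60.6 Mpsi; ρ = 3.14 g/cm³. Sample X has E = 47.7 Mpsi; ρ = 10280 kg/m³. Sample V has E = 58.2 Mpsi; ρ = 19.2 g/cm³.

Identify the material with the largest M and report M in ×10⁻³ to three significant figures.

In SI units:
  sample D: E = 98.51 GPa, ρ = 8458 kg/m³
  sample W: E = 2.002 GPa, ρ = 1140 kg/m³
  sample Q: E = 69.00 GPa, ρ = 2540 kg/m³
  sample R: E = 181.3 GPa, ρ = 7961 kg/m³
  sample B: E = 417.8 GPa, ρ = 3140 kg/m³
  sample X: E = 328.9 GPa, ρ = 10280 kg/m³
  sample V: E = 401.3 GPa, ρ = 19200 kg/m³
  sample B: M = 6.51×10⁻³
  sample Q: M = 3.27×10⁻³
  sample X: M = 1.76×10⁻³
  sample R: M = 1.69×10⁻³
  sample W: M = 1.24×10⁻³
  sample D: M = 1.17×10⁻³
  sample V: M = 1.04×10⁻³
Highest index: sample B.

sample B, M = 6.51×10⁻³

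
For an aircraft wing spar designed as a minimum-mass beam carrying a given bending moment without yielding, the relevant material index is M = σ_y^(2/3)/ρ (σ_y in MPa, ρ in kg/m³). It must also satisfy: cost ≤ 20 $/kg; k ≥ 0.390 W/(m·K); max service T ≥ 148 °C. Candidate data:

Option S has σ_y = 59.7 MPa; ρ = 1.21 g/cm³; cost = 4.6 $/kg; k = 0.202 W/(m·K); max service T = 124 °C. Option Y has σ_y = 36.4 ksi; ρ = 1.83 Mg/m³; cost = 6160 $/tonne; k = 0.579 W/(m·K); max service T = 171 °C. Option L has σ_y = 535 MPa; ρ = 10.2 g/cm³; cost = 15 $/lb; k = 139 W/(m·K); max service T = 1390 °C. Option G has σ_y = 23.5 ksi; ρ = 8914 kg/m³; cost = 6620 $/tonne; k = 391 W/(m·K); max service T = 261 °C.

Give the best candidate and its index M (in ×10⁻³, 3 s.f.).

Screen on constraints: cost ≤ 20 $/kg; k ≥ 0.390 W/(m·K); max service T ≥ 148 °C. Survivors: option Y, option G.
In SI units:
  option Y: σ_y = 251.0 MPa, ρ = 1830 kg/m³
  option G: σ_y = 162.0 MPa, ρ = 8914 kg/m³
  option Y: M = 21.7×10⁻³
  option G: M = 3.33×10⁻³
The maximum is for option Y.

option Y, M = 21.7×10⁻³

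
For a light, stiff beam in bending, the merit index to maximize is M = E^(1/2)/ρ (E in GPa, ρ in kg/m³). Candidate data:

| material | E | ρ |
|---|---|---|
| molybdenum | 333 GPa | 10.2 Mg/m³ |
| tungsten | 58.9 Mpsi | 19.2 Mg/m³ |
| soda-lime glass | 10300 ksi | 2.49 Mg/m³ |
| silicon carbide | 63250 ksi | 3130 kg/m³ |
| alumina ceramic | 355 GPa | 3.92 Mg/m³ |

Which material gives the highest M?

Putting every candidate on a common basis:
  molybdenum: E = 333.0 GPa, ρ = 10200 kg/m³
  tungsten: E = 406.1 GPa, ρ = 19200 kg/m³
  soda-lime glass: E = 71.02 GPa, ρ = 2490 kg/m³
  silicon carbide: E = 436.1 GPa, ρ = 3130 kg/m³
  alumina ceramic: E = 355.0 GPa, ρ = 3920 kg/m³
  silicon carbide: M = 6.67×10⁻³
  alumina ceramic: M = 4.81×10⁻³
  soda-lime glass: M = 3.38×10⁻³
  molybdenum: M = 1.79×10⁻³
  tungsten: M = 1.05×10⁻³
Silicon carbide ranks first.

silicon carbide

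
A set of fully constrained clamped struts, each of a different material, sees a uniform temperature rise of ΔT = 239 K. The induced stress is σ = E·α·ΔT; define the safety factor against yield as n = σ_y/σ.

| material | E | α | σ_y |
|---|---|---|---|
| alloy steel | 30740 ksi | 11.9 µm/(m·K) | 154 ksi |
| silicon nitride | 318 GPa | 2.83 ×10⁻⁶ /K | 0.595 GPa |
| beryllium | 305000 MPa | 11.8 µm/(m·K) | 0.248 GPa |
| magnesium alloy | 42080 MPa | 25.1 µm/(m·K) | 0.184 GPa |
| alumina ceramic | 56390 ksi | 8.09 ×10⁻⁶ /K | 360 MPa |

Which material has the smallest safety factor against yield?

beryllium

Per material, after unit conversion:
  alloy steel: E = 211.9, α = 11.9, σ_y = 1062 → σ = 603 MPa, n = 1.76
  silicon nitride: E = 318.0, α = 2.83, σ_y = 595.0 → σ = 215 MPa, n = 2.77
  beryllium: E = 305.0, α = 11.8, σ_y = 248.0 → σ = 860 MPa, n = 0.288
  magnesium alloy: E = 42.08, α = 25.1, σ_y = 184.0 → σ = 252 MPa, n = 0.729
  alumina ceramic: E = 388.8, α = 8.09, σ_y = 360.0 → σ = 752 MPa, n = 0.479
The minimum is beryllium at n = 0.288.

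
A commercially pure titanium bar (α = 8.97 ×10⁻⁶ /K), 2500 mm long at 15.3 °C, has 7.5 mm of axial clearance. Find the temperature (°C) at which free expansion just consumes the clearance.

α·L₀·ΔT = 7.5 mm ⇒ ΔT = 7.5 / (8.97×10⁻⁶ × 2500.0) = 334.4 K.
T = 15.3 + 334.4 = 349.7 °C.

350 °C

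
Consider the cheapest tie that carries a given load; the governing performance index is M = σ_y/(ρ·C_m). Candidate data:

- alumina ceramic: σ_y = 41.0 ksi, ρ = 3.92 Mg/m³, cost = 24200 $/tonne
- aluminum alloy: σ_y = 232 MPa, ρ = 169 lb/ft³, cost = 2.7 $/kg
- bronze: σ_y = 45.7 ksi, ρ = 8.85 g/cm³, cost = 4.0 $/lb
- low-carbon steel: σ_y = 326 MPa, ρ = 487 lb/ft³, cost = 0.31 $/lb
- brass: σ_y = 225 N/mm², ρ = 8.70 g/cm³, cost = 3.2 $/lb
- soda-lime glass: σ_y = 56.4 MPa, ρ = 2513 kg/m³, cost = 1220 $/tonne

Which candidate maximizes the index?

low-carbon steel

Convert each candidate to consistent units, then evaluate M:
  alumina ceramic: σ_y = 282.7 MPa, ρ = 3920 kg/m³, cost = 24.20 $/kg
  aluminum alloy: σ_y = 232.0 MPa, ρ = 2707 kg/m³, cost = 2.700 $/kg
  bronze: σ_y = 315.1 MPa, ρ = 8850 kg/m³, cost = 8.818 $/kg
  low-carbon steel: σ_y = 326.0 MPa, ρ = 7801 kg/m³, cost = 0.6834 $/kg
  brass: σ_y = 225.0 MPa, ρ = 8700 kg/m³, cost = 7.055 $/kg
  soda-lime glass: σ_y = 56.40 MPa, ρ = 2513 kg/m³, cost = 1.220 $/kg
  low-carbon steel: M = 61.1 kN·m per $
  aluminum alloy: M = 31.7 kN·m per $
  soda-lime glass: M = 18.4 kN·m per $
  bronze: M = 4.04 kN·m per $
  brass: M = 3.67 kN·m per $
  alumina ceramic: M = 2.98 kN·m per $
Highest index: low-carbon steel.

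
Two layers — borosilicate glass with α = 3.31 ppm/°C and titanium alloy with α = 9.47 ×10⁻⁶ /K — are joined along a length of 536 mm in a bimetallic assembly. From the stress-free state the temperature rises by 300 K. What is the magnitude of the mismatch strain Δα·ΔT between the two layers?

Δα = |3.31 − 9.47|×10⁻⁶/K = 6.16×10⁻⁶/K.
Mismatch strain = Δα·ΔT = 6.16×10⁻⁶ × 300.0 = 1.85×10⁻³.

1.85×10⁻³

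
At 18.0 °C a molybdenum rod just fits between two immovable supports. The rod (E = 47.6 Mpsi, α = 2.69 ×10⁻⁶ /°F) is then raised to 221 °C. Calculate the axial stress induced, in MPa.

E = 47.6 Mpsi = 328.2 GPa.
α = 2.69×10⁻⁶/°F × 9/5 = 4.84×10⁻⁶/K.
ΔT = 203.0 K. Constrained thermal stress σ = E·α·ΔT = 328.2×10³ MPa × 4.84×10⁻⁶ × 203.0 = 323 MPa (compressive).

323 MPa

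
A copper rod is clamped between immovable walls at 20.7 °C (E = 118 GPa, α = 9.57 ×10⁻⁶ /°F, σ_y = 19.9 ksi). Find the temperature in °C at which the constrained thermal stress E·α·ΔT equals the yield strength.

88.2 °C

α = 9.57×10⁻⁶/°F × 9/5 = 17.2×10⁻⁶/K.
σ_y = 19.9 ksi = 137.2 MPa.
E·α·ΔT = 137.2 MPa ⇒ ΔT = 137.2 / (118.0×10³ × 17.2×10⁻⁶) = 67.50 K.
T = 20.7 + 67.50 = 88.20 °C.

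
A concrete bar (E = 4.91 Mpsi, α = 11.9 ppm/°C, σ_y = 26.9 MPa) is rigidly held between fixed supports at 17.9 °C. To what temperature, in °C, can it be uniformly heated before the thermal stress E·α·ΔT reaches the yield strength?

84.7 °C

E = 4.91 Mpsi = 33.85 GPa.
E·α·ΔT = 26.90 MPa ⇒ ΔT = 26.90 / (33.85×10³ × 11.9×10⁻⁶) = 66.77 K.
T = 17.9 + 66.77 = 84.67 °C.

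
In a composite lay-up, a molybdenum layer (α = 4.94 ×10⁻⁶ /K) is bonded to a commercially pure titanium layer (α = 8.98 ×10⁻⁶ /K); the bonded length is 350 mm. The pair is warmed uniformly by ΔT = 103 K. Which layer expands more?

α(molybdenum) = 4.94×10⁻⁶/K vs α(commercially pure titanium) = 8.98×10⁻⁶/K.
Higher α expands more for the same ΔT: commercially pure titanium.

commercially pure titanium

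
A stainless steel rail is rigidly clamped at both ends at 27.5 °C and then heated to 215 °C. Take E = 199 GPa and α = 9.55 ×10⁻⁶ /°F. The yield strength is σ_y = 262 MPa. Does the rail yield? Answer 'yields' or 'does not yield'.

yields

α = 9.55×10⁻⁶/°F × 9/5 = 17.2×10⁻⁶/K.
ΔT = 187.5 K. Constrained thermal stress σ = E·α·ΔT = 199.0×10³ MPa × 17.2×10⁻⁶ × 187.5 = 641 MPa (compressive).
Compare to σ_y = 262 MPa: σ ≥ σ_y, so it yields.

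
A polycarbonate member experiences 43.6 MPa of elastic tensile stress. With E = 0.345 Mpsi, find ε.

0.0183

E = 0.345 Mpsi = 2.379 GPa = 2379 MPa.
ε = σ/E = 43.6 / 2379 = 0.0183.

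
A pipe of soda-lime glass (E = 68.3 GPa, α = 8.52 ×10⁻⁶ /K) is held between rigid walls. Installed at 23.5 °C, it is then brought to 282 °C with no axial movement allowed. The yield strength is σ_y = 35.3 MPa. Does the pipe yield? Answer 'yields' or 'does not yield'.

ΔT = 258.5 K. Constrained thermal stress σ = E·α·ΔT = 68.30×10³ MPa × 8.52×10⁻⁶ × 258.5 = 150 MPa (compressive).
Compare to σ_y = 35.3 MPa: σ ≥ σ_y, so it yields.

yields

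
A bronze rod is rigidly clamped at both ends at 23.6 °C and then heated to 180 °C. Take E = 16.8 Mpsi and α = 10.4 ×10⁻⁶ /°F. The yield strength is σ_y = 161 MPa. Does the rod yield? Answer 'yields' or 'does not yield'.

yields

E = 16.8 Mpsi = 115.8 GPa.
α = 10.4×10⁻⁶/°F × 9/5 = 18.7×10⁻⁶/K.
ΔT = 156.4 K. Constrained thermal stress σ = E·α·ΔT = 115.8×10³ MPa × 18.7×10⁻⁶ × 156.4 = 339 MPa (compressive).
Compare to σ_y = 161 MPa: σ ≥ σ_y, so it yields.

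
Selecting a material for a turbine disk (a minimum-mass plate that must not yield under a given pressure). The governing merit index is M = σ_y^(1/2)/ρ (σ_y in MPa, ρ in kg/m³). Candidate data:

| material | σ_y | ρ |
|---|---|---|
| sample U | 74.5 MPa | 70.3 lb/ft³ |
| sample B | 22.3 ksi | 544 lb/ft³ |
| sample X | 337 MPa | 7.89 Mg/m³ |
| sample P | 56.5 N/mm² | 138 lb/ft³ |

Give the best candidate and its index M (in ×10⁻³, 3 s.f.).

sample U, M = 7.66×10⁻³

In SI units:
  sample U: σ_y = 74.50 MPa, ρ = 1126 kg/m³
  sample B: σ_y = 153.8 MPa, ρ = 8714 kg/m³
  sample X: σ_y = 337.0 MPa, ρ = 7890 kg/m³
  sample P: σ_y = 56.50 MPa, ρ = 2211 kg/m³
  sample U: M = 7.66×10⁻³
  sample P: M = 3.40×10⁻³
  sample X: M = 2.33×10⁻³
  sample B: M = 1.42×10⁻³
Sample U ranks first.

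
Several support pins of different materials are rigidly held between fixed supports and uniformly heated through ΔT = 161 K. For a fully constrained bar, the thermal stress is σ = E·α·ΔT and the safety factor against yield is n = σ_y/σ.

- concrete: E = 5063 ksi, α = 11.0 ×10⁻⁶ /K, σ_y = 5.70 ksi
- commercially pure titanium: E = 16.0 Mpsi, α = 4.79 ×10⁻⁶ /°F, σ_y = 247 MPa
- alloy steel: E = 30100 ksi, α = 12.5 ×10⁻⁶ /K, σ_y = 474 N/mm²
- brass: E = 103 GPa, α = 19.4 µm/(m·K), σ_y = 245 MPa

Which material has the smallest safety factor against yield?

Converting E to GPa, α to ×10⁻⁶/K, σ_y to MPa, then σ and n for each:
  concrete: E = 34.91, α = 11.0, σ_y = 39.30 → σ = 61.8 MPa, n = 0.636
  commercially pure titanium: E = 110.3, α = 8.62, σ_y = 247.0 → σ = 153 MPa, n = 1.61
  alloy steel: E = 207.5, α = 12.5, σ_y = 474.0 → σ = 418 MPa, n = 1.13
  brass: E = 103.0, α = 19.4, σ_y = 245.0 → σ = 322 MPa, n = 0.762
Concrete has the lowest safety factor, n = 0.636.

concrete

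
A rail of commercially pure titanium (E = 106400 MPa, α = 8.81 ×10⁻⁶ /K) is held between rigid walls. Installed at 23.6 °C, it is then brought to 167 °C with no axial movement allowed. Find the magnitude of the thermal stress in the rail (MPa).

E = 106400 MPa = 106.4 GPa.
ΔT = 143.4 K. Constrained thermal stress σ = E·α·ΔT = 106.4×10³ MPa × 8.81×10⁻⁶ × 143.4 = 134 MPa (compressive).

134 MPa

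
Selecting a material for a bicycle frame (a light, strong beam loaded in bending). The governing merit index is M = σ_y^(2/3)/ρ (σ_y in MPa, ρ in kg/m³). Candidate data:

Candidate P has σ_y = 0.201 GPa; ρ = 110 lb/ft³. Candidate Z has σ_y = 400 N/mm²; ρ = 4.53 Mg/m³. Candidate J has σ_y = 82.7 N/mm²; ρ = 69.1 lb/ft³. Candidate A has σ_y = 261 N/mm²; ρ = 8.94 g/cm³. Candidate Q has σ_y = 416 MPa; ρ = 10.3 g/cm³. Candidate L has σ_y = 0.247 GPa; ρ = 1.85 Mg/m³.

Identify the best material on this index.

candidate L

Putting every candidate on a common basis:
  candidate P: σ_y = 201.0 MPa, ρ = 1762 kg/m³
  candidate Z: σ_y = 400.0 MPa, ρ = 4530 kg/m³
  candidate J: σ_y = 82.70 MPa, ρ = 1107 kg/m³
  candidate A: σ_y = 261.0 MPa, ρ = 8940 kg/m³
  candidate Q: σ_y = 416.0 MPa, ρ = 10300 kg/m³
  candidate L: σ_y = 247.0 MPa, ρ = 1850 kg/m³
  candidate L: M = 21.3×10⁻³
  candidate P: M = 19.5×10⁻³
  candidate J: M = 17.1×10⁻³
  candidate Z: M = 12.0×10⁻³
  candidate Q: M = 5.41×10⁻³
  candidate A: M = 4.57×10⁻³
Candidate L has the largest M.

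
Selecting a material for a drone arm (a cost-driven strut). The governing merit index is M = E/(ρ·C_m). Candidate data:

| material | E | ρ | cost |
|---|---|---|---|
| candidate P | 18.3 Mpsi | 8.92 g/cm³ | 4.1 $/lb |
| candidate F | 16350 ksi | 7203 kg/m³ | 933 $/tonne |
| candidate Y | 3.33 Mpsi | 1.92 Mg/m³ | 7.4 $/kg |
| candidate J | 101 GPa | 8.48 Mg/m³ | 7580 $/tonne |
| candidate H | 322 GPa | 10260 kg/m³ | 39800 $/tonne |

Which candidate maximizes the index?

Normalizing units and computing the index:
  candidate P: E = 126.2 GPa, ρ = 8920 kg/m³, cost = 9.039 $/kg
  candidate F: E = 112.7 GPa, ρ = 7203 kg/m³, cost = 0.9330 $/kg
  candidate Y: E = 22.96 GPa, ρ = 1920 kg/m³, cost = 7.400 $/kg
  candidate J: E = 101.0 GPa, ρ = 8480 kg/m³, cost = 7.580 $/kg
  candidate H: E = 322.0 GPa, ρ = 10260 kg/m³, cost = 39.80 $/kg
  candidate F: M = 16.8 MN·m per $
  candidate Y: M = 1.62 MN·m per $
  candidate J: M = 1.57 MN·m per $
  candidate P: M = 1.56 MN·m per $
  candidate H: M = 0.789 MN·m per $
Candidate F has the largest M.

candidate F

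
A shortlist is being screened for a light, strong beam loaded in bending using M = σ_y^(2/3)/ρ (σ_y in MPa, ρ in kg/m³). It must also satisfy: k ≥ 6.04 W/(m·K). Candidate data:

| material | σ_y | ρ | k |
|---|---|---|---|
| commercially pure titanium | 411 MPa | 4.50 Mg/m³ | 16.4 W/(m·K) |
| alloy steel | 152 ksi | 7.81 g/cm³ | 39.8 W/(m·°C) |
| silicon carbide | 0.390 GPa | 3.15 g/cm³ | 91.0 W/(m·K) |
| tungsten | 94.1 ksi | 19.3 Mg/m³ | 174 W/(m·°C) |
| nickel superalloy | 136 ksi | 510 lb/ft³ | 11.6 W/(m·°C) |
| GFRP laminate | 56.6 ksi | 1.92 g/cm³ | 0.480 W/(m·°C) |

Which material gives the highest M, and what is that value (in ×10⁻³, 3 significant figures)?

silicon carbide, M = 16.9×10⁻³

Screen on constraints: k ≥ 6.04 W/(m·K). Survivors: commercially pure titanium, alloy steel, silicon carbide, tungsten, nickel superalloy.
After converting to SI:
  commercially pure titanium: σ_y = 411.0 MPa, ρ = 4500 kg/m³
  alloy steel: σ_y = 1048 MPa, ρ = 7810 kg/m³
  silicon carbide: σ_y = 390.0 MPa, ρ = 3150 kg/m³
  tungsten: σ_y = 648.8 MPa, ρ = 19300 kg/m³
  nickel superalloy: σ_y = 937.7 MPa, ρ = 8169 kg/m³
  silicon carbide: M = 16.9×10⁻³
  alloy steel: M = 13.2×10⁻³
  commercially pure titanium: M = 12.3×10⁻³
  nickel superalloy: M = 11.7×10⁻³
  tungsten: M = 3.88×10⁻³
Highest index: silicon carbide.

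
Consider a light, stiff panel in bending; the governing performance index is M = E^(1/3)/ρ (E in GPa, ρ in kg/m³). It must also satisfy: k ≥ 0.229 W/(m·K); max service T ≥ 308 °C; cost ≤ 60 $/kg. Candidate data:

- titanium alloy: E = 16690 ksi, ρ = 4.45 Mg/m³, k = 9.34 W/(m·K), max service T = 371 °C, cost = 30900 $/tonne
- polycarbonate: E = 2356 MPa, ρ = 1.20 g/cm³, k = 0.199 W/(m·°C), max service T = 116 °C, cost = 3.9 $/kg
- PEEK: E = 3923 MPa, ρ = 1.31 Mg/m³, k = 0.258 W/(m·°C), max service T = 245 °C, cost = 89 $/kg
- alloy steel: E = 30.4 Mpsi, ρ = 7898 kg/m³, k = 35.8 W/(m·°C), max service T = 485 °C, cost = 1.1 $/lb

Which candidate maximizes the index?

titanium alloy

Screen on constraints: k ≥ 0.229 W/(m·K); max service T ≥ 308 °C; cost ≤ 60 $/kg. Survivors: titanium alloy, alloy steel.
Putting every candidate on a common basis:
  titanium alloy: E = 115.1 GPa, ρ = 4450 kg/m³
  alloy steel: E = 209.6 GPa, ρ = 7898 kg/m³
  titanium alloy: M = 1.09×10⁻³
  alloy steel: M = 0.752×10⁻³
The maximum is for titanium alloy.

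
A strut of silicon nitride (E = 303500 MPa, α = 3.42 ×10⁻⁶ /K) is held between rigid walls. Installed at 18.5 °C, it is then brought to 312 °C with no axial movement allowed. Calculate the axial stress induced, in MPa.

E = 303500 MPa = 303.5 GPa.
ΔT = 293.5 K. Constrained thermal stress σ = E·α·ΔT = 303.5×10³ MPa × 3.42×10⁻⁶ × 293.5 = 305 MPa (compressive).

305 MPa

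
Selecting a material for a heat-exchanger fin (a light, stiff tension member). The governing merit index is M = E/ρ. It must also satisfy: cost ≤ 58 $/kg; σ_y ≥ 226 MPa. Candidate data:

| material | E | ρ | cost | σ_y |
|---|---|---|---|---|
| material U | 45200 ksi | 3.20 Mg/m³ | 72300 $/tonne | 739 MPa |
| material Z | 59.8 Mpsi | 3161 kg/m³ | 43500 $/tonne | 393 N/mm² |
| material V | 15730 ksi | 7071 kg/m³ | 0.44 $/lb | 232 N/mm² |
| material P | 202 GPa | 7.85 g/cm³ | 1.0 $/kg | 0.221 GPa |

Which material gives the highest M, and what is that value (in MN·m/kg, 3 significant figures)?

Screen on constraints: cost ≤ 58 $/kg; σ_y ≥ 226 MPa. Survivors: material Z, material V.
In SI units:
  material Z: E = 412.3 GPa, ρ = 3161 kg/m³
  material V: E = 108.5 GPa, ρ = 7071 kg/m³
  material Z: M = 130 MN·m/kg
  material V: M = 15.3 MN·m/kg
Highest index: material Z.

material Z, M = 130 MN·m/kg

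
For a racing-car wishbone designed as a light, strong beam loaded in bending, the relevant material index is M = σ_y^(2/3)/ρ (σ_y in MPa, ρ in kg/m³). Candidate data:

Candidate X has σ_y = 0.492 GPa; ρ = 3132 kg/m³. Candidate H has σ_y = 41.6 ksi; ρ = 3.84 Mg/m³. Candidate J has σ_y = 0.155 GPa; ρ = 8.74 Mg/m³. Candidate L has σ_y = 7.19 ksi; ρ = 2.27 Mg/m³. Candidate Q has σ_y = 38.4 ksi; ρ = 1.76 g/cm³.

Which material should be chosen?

After converting to SI:
  candidate X: σ_y = 492.0 MPa, ρ = 3132 kg/m³
  candidate H: σ_y = 286.8 MPa, ρ = 3840 kg/m³
  candidate J: σ_y = 155.0 MPa, ρ = 8740 kg/m³
  candidate L: σ_y = 49.57 MPa, ρ = 2270 kg/m³
  candidate Q: σ_y = 264.8 MPa, ρ = 1760 kg/m³
  candidate Q: M = 23.4×10⁻³
  candidate X: M = 19.9×10⁻³
  candidate H: M = 11.3×10⁻³
  candidate L: M = 5.94×10⁻³
  candidate J: M = 3.30×10⁻³
Highest index: candidate Q.

candidate Q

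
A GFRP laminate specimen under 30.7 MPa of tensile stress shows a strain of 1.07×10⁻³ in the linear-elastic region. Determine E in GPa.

28.7 GPa

E = σ/ε = 30.7 MPa / 1.07×10⁻³ = 28690 MPa = 28.7 GPa.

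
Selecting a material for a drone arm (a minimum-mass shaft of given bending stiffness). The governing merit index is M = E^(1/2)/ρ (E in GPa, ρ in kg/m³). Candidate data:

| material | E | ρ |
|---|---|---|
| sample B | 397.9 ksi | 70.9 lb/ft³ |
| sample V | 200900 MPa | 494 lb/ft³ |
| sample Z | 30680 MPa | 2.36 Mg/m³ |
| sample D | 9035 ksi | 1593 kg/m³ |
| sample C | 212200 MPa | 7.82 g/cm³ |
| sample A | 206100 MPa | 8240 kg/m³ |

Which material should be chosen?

sample D

Putting every candidate on a common basis:
  sample B: E = 2.743 GPa, ρ = 1136 kg/m³
  sample V: E = 200.9 GPa, ρ = 7913 kg/m³
  sample Z: E = 30.68 GPa, ρ = 2360 kg/m³
  sample D: E = 62.29 GPa, ρ = 1593 kg/m³
  sample C: E = 212.2 GPa, ρ = 7820 kg/m³
  sample A: E = 206.1 GPa, ρ = 8240 kg/m³
  sample D: M = 4.95×10⁻³
  sample Z: M = 2.35×10⁻³
  sample C: M = 1.86×10⁻³
  sample V: M = 1.79×10⁻³
  sample A: M = 1.74×10⁻³
  sample B: M = 1.46×10⁻³
Sample D has the largest M.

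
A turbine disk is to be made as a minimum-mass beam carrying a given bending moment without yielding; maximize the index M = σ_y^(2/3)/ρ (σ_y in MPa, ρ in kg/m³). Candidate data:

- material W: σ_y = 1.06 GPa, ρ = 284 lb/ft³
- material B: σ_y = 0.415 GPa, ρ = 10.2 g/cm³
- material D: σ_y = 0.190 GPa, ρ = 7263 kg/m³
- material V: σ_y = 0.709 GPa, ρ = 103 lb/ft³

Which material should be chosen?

material V

In SI units:
  material W: σ_y = 1060 MPa, ρ = 4549 kg/m³
  material B: σ_y = 415.0 MPa, ρ = 10200 kg/m³
  material D: σ_y = 190.0 MPa, ρ = 7263 kg/m³
  material V: σ_y = 709.0 MPa, ρ = 1650 kg/m³
  material V: M = 48.2×10⁻³
  material W: M = 22.9×10⁻³
  material B: M = 5.45×10⁻³
  material D: M = 4.55×10⁻³
Highest index: material V.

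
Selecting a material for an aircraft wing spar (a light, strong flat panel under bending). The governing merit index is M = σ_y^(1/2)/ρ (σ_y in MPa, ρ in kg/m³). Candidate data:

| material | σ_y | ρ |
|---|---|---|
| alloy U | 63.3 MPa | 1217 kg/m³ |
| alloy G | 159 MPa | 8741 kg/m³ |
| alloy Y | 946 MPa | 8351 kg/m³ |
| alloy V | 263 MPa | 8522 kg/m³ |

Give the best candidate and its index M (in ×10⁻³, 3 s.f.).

Evaluate M for each candidate:
  alloy U: M = 6.54×10⁻³
  alloy Y: M = 3.68×10⁻³
  alloy V: M = 1.90×10⁻³
  alloy G: M = 1.44×10⁻³
Alloy U has the largest M.

alloy U, M = 6.54×10⁻³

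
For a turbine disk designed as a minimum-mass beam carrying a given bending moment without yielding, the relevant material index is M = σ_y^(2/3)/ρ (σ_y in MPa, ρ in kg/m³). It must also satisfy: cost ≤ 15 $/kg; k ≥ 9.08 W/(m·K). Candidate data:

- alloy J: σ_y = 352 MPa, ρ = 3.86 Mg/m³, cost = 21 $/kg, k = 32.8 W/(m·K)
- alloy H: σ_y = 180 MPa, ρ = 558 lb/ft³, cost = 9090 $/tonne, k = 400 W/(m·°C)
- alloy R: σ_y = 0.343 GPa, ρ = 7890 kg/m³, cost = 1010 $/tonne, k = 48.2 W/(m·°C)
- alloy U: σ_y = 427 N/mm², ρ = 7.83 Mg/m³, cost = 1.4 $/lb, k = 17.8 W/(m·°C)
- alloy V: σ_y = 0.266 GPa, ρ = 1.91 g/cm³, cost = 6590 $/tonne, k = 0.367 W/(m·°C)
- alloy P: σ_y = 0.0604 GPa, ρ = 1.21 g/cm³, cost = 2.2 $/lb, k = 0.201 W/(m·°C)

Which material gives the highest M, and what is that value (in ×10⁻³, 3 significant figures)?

Screen on constraints: cost ≤ 15 $/kg; k ≥ 9.08 W/(m·K). Survivors: alloy H, alloy R, alloy U.
After converting to SI:
  alloy H: σ_y = 180.0 MPa, ρ = 8938 kg/m³
  alloy R: σ_y = 343.0 MPa, ρ = 7890 kg/m³
  alloy U: σ_y = 427.0 MPa, ρ = 7830 kg/m³
  alloy U: M = 7.24×10⁻³
  alloy R: M = 6.21×10⁻³
  alloy H: M = 3.57×10⁻³
Alloy U has the largest M.

alloy U, M = 7.24×10⁻³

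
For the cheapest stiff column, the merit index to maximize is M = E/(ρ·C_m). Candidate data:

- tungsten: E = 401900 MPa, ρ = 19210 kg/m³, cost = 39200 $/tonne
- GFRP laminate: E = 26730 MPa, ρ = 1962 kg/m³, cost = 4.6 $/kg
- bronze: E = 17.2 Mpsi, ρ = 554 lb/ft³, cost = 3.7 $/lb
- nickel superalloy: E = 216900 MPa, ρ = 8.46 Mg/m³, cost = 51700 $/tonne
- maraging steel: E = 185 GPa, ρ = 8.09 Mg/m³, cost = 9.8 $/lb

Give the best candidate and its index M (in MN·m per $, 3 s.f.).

Normalizing units and computing the index:
  tungsten: E = 401.9 GPa, ρ = 19210 kg/m³, cost = 39.20 $/kg
  GFRP laminate: E = 26.73 GPa, ρ = 1962 kg/m³, cost = 4.600 $/kg
  bronze: E = 118.6 GPa, ρ = 8874 kg/m³, cost = 8.157 $/kg
  nickel superalloy: E = 216.9 GPa, ρ = 8460 kg/m³, cost = 51.70 $/kg
  maraging steel: E = 185.0 GPa, ρ = 8090 kg/m³, cost = 21.60 $/kg
  GFRP laminate: M = 2.96 MN·m per $
  bronze: M = 1.64 MN·m per $
  maraging steel: M = 1.06 MN·m per $
  tungsten: M = 0.534 MN·m per $
  nickel superalloy: M = 0.496 MN·m per $
GFRP laminate has the largest M.

GFRP laminate, M = 2.96 MN·m per $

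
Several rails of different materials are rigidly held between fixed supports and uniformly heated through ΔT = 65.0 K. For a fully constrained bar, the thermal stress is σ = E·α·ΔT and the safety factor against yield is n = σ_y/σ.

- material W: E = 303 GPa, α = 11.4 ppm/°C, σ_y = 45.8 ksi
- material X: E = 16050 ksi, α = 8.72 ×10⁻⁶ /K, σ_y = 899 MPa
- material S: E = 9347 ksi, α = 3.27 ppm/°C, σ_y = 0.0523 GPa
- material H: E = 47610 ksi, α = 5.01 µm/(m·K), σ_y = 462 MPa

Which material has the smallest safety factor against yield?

material W

Per material, after unit conversion:
  material W: E = 303.0, α = 11.4, σ_y = 315.8 → σ = 225 MPa, n = 1.41
  material X: E = 110.7, α = 8.72, σ_y = 899.0 → σ = 62.7 MPa, n = 14.3
  material S: E = 64.45, α = 3.27, σ_y = 52.30 → σ = 13.7 MPa, n = 3.82
  material H: E = 328.3, α = 5.01, σ_y = 462.0 → σ = 107 MPa, n = 4.32
Smallest n: material W with n = 1.41.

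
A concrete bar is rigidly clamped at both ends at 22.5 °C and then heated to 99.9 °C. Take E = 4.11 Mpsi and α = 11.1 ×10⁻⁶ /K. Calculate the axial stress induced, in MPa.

E = 4.11 Mpsi = 28.34 GPa.
ΔT = 77.40 K. Constrained thermal stress σ = E·α·ΔT = 28.34×10³ MPa × 11.1×10⁻⁶ × 77.40 = 24.3 MPa (compressive).

24.3 MPa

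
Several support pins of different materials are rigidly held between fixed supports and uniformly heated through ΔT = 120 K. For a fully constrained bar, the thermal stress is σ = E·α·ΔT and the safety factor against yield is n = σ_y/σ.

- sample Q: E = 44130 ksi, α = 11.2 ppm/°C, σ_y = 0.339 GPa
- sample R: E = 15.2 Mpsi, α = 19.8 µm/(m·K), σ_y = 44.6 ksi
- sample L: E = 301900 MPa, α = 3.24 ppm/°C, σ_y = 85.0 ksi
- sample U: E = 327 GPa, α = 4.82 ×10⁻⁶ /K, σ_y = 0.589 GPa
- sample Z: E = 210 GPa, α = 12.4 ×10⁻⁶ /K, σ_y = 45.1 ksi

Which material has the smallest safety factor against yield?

Converting E to GPa, α to ×10⁻⁶/K, σ_y to MPa, then σ and n for each:
  sample Q: E = 304.3, α = 11.2, σ_y = 339.0 → σ = 409 MPa, n = 0.829
  sample R: E = 104.8, α = 19.8, σ_y = 307.5 → σ = 249 MPa, n = 1.23
  sample L: E = 301.9, α = 3.24, σ_y = 586.1 → σ = 117 MPa, n = 4.99
  sample U: E = 327.0, α = 4.82, σ_y = 589.0 → σ = 189 MPa, n = 3.11
  sample Z: E = 210.0, α = 12.4, σ_y = 311.0 → σ = 312 MPa, n = 0.995
Sample Q has the lowest safety factor, n = 0.829.

sample Q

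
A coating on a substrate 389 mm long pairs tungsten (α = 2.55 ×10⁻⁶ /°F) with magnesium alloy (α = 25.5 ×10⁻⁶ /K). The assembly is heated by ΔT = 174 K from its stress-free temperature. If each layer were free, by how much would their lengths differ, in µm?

1420 µm

tungsten: α = 2.55×10⁻⁶/°F × 9/5 = 4.59×10⁻⁶/K.
Δα = |4.59 − 25.5|×10⁻⁶/K = 20.9×10⁻⁶/K.
ΔL_mismatch = Δα·L·ΔT = 20.9×10⁻⁶ × 389.0 mm × 174.0 K = 1420 µm.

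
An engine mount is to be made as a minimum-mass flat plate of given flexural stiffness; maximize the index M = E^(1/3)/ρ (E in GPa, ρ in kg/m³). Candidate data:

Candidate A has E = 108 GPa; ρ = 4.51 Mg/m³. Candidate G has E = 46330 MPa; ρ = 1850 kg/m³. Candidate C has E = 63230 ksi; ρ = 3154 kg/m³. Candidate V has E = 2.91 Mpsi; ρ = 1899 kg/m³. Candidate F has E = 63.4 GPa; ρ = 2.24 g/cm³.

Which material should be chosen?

candidate C

After converting to SI:
  candidate A: E = 108.0 GPa, ρ = 4510 kg/m³
  candidate G: E = 46.33 GPa, ρ = 1850 kg/m³
  candidate C: E = 436.0 GPa, ρ = 3154 kg/m³
  candidate V: E = 20.06 GPa, ρ = 1899 kg/m³
  candidate F: E = 63.40 GPa, ρ = 2240 kg/m³
  candidate C: M = 2.40×10⁻³
  candidate G: M = 1.94×10⁻³
  candidate F: M = 1.78×10⁻³
  candidate V: M = 1.43×10⁻³
  candidate A: M = 1.06×10⁻³
Candidate C ranks first.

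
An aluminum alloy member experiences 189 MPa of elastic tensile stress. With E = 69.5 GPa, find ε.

ε = σ/E = 189 / 69500 = 2.72×10⁻³.

2.72×10⁻³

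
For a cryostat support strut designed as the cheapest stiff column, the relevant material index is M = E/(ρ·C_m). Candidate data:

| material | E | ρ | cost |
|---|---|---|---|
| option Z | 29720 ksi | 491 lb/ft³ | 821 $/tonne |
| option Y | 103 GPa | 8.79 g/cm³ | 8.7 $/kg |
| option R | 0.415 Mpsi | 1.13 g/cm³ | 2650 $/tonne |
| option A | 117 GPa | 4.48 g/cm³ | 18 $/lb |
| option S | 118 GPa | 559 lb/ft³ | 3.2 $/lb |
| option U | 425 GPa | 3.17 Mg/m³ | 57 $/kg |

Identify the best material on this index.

option Z

Putting every candidate on a common basis:
  option Z: E = 204.9 GPa, ρ = 7865 kg/m³, cost = 0.8210 $/kg
  option Y: E = 103.0 GPa, ρ = 8790 kg/m³, cost = 8.700 $/kg
  option R: E = 2.861 GPa, ρ = 1130 kg/m³, cost = 2.650 $/kg
  option A: E = 117.0 GPa, ρ = 4480 kg/m³, cost = 39.68 $/kg
  option S: E = 118.0 GPa, ρ = 8954 kg/m³, cost = 7.055 $/kg
  option U: E = 425.0 GPa, ρ = 3170 kg/m³, cost = 57.00 $/kg
  option Z: M = 31.7 MN·m per $
  option U: M = 2.35 MN·m per $
  option S: M = 1.87 MN·m per $
  option Y: M = 1.35 MN·m per $
  option R: M = 0.956 MN·m per $
  option A: M = 0.658 MN·m per $
The maximum is for option Z.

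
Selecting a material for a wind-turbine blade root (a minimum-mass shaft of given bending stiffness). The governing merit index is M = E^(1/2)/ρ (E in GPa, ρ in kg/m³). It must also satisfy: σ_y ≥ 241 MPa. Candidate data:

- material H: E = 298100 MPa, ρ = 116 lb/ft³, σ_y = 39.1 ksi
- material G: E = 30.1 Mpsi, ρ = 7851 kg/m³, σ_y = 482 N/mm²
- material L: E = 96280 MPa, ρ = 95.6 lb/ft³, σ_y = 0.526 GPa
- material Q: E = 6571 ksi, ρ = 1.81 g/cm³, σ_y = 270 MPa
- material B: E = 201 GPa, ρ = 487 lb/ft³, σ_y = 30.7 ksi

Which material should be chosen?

Screen on constraints: σ_y ≥ 241 MPa. Survivors: material H, material G, material L, material Q.
Putting every candidate on a common basis:
  material H: E = 298.1 GPa, ρ = 1858 kg/m³
  material G: E = 207.5 GPa, ρ = 7851 kg/m³
  material L: E = 96.28 GPa, ρ = 1531 kg/m³
  material Q: E = 45.31 GPa, ρ = 1810 kg/m³
  material H: M = 9.29×10⁻³
  material L: M = 6.41×10⁻³
  material Q: M = 3.72×10⁻³
  material G: M = 1.83×10⁻³
The maximum is for material H.

material H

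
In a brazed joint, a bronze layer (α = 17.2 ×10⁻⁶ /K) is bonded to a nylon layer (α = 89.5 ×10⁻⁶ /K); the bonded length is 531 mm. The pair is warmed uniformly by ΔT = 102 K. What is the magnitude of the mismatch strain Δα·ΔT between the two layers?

Δα = |17.2 − 89.5|×10⁻⁶/K = 72.3×10⁻⁶/K.
Mismatch strain = Δα·ΔT = 72.3×10⁻⁶ × 102.0 = 7.37×10⁻³.

7.37×10⁻³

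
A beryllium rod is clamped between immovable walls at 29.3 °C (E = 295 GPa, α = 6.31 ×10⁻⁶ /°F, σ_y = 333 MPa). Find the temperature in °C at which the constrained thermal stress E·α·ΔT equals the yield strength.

α = 6.31×10⁻⁶/°F × 9/5 = 11.4×10⁻⁶/K.
E·α·ΔT = 333.0 MPa ⇒ ΔT = 333.0 / (295.0×10³ × 11.4×10⁻⁶) = 99.38 K.
T = 29.3 + 99.38 = 128.7 °C.

129 °C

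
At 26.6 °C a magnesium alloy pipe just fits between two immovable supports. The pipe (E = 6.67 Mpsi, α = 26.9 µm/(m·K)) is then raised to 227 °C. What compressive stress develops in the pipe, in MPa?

E = 6.67 Mpsi = 45.99 GPa.
ΔT = 200.4 K. Constrained thermal stress σ = E·α·ΔT = 45.99×10³ MPa × 26.9×10⁻⁶ × 200.4 = 248 MPa (compressive).

248 MPa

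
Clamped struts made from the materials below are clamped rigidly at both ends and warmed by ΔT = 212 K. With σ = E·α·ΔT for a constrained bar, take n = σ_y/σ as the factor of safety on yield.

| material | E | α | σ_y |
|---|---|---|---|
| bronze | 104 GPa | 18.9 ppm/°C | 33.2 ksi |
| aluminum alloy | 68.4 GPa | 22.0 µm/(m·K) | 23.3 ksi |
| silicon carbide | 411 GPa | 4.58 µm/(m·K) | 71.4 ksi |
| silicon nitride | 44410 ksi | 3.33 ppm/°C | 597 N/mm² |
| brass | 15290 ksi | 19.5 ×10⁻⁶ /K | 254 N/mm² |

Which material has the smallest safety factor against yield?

aluminum alloy

Converting E to GPa, α to ×10⁻⁶/K, σ_y to MPa, then σ and n for each:
  bronze: E = 104.0, α = 18.9, σ_y = 228.9 → σ = 417 MPa, n = 0.549
  aluminum alloy: E = 68.40, α = 22.0, σ_y = 160.6 → σ = 319 MPa, n = 0.504
  silicon carbide: E = 411.0, α = 4.58, σ_y = 492.3 → σ = 399 MPa, n = 1.23
  silicon nitride: E = 306.2, α = 3.33, σ_y = 597.0 → σ = 216 MPa, n = 2.76
  brass: E = 105.4, α = 19.5, σ_y = 254.0 → σ = 436 MPa, n = 0.583
Smallest n: aluminum alloy with n = 0.504.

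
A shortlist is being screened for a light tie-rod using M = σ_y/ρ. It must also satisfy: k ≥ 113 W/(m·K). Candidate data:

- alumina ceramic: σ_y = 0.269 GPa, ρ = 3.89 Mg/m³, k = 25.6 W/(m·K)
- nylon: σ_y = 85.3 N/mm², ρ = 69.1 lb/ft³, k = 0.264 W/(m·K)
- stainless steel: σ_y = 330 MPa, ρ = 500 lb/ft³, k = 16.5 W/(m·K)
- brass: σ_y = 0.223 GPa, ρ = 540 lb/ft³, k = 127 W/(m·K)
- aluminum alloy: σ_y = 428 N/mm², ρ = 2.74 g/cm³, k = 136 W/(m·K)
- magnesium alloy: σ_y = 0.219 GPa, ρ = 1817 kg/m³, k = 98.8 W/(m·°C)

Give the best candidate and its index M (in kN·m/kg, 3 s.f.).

Screen on constraints: k ≥ 113 W/(m·K). Survivors: brass, aluminum alloy.
Normalizing units and computing the index:
  brass: σ_y = 223.0 MPa, ρ = 8650 kg/m³
  aluminum alloy: σ_y = 428.0 MPa, ρ = 2740 kg/m³
  aluminum alloy: M = 156 kN·m/kg
  brass: M = 25.8 kN·m/kg
The maximum is for aluminum alloy.

aluminum alloy, M = 156 kN·m/kg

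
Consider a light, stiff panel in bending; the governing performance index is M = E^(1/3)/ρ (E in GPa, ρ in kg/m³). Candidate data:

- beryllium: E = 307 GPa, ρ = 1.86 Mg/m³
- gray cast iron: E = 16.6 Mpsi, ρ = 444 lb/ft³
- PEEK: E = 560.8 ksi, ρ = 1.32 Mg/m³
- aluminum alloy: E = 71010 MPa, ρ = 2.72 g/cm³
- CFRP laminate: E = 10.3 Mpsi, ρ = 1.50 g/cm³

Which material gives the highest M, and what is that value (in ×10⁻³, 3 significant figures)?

beryllium, M = 3.63×10⁻³

Putting every candidate on a common basis:
  beryllium: E = 307.0 GPa, ρ = 1860 kg/m³
  gray cast iron: E = 114.5 GPa, ρ = 7112 kg/m³
  PEEK: E = 3.867 GPa, ρ = 1320 kg/m³
  aluminum alloy: E = 71.01 GPa, ρ = 2720 kg/m³
  CFRP laminate: E = 71.02 GPa, ρ = 1500 kg/m³
  beryllium: M = 3.63×10⁻³
  CFRP laminate: M = 2.76×10⁻³
  aluminum alloy: M = 1.52×10⁻³
  PEEK: M = 1.19×10⁻³
  gray cast iron: M = 0.683×10⁻³
Highest index: beryllium.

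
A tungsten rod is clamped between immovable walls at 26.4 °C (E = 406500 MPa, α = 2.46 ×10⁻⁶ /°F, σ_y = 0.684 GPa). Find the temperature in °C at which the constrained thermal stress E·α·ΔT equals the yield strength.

406 °C

E = 406500 MPa = 406.5 GPa.
α = 2.46×10⁻⁶/°F × 9/5 = 4.43×10⁻⁶/K.
σ_y = 0.684 GPa = 684.0 MPa.
E·α·ΔT = 684.0 MPa ⇒ ΔT = 684.0 / (406.5×10³ × 4.43×10⁻⁶) = 380.0 K.
T = 26.4 + 380.0 = 406.4 °C.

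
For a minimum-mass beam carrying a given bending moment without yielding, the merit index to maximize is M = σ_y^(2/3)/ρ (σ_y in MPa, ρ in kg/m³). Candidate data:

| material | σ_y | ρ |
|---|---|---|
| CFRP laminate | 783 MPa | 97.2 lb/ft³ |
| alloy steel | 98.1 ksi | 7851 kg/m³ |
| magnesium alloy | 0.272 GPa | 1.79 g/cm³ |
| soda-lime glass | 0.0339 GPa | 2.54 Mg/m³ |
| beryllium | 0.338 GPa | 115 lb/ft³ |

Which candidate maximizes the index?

CFRP laminate

Normalizing units and computing the index:
  CFRP laminate: σ_y = 783.0 MPa, ρ = 1557 kg/m³
  alloy steel: σ_y = 676.4 MPa, ρ = 7851 kg/m³
  magnesium alloy: σ_y = 272.0 MPa, ρ = 1790 kg/m³
  soda-lime glass: σ_y = 33.90 MPa, ρ = 2540 kg/m³
  beryllium: σ_y = 338.0 MPa, ρ = 1842 kg/m³
  CFRP laminate: M = 54.6×10⁻³
  beryllium: M = 26.3×10⁻³
  magnesium alloy: M = 23.5×10⁻³
  alloy steel: M = 9.81×10⁻³
  soda-lime glass: M = 4.12×10⁻³
CFRP laminate ranks first.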